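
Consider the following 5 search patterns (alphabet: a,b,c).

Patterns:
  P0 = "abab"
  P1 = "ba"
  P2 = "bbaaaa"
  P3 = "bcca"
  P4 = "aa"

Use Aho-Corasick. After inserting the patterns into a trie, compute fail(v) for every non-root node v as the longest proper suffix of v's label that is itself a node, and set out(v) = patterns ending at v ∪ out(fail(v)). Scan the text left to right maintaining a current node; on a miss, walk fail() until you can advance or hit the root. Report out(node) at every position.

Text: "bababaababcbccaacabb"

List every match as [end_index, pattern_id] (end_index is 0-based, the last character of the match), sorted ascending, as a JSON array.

Build automaton:
Trie nodes:
  0='ε' goto a→1 b→5
  1='a' goto a→15 b→2
  2='ab' goto a→3
  3='aba' goto b→4
  4='abab' goto ·  ←P0
  5='b' goto a→6 b→7 c→12
  6='ba' goto ·  ←P1
  7='bb' goto a→8
  8='bba' goto a→9
  9='bbaa' goto a→10
  10='bbaaa' goto a→11
  11='bbaaaa' goto ·  ←P2
  12='bc' goto c→13
  13='bcc' goto a→14
  14='bcca' goto ·  ←P3
  15='aa' goto ·  ←P4

BFS fail/out derivation:
  fail(1) 'a': from fail(0)=0 chase 'a': 0 ⇒ 0;  out=∅∪out(0)=∅
  fail(5) 'b': from fail(0)=0 chase 'b': 0 ⇒ 0;  out=∅∪out(0)=∅
  fail(2) 'ab': from fail(1)=0 chase 'b': 0 ⇒ 5;  out=∅∪out(5)=∅
  fail(6) 'ba': from fail(5)=0 chase 'a': 0 ⇒ 1;  out={1}∪out(1)={1}
  fail(7) 'bb': from fail(5)=0 chase 'b': 0 ⇒ 5;  out=∅∪out(5)=∅
  fail(12) 'bc': from fail(5)=0 chase 'c': 0 ⇒ 0;  out=∅∪out(0)=∅
  fail(15) 'aa': from fail(1)=0 chase 'a': 0 ⇒ 1;  out={4}∪out(1)={4}
  fail(3) 'aba': from fail(2)=5 chase 'a': 5 ⇒ 6;  out=∅∪out(6)={1}
  fail(8) 'bba': from fail(7)=5 chase 'a': 5 ⇒ 6;  out=∅∪out(6)={1}
  fail(13) 'bcc': from fail(12)=0 chase 'c': 0 ⇒ 0;  out=∅∪out(0)=∅
  fail(4) 'abab': from fail(3)=6 chase 'b': 6→1 ⇒ 2;  out={0}∪out(2)={0}
  fail(9) 'bbaa': from fail(8)=6 chase 'a': 6→1 ⇒ 15;  out=∅∪out(15)={4}
  fail(14) 'bcca': from fail(13)=0 chase 'a': 0 ⇒ 1;  out={3}∪out(1)={3}
  fail(10) 'bbaaa': from fail(9)=15 chase 'a': 15→1 ⇒ 15;  out=∅∪out(15)={4}
  fail(11) 'bbaaaa': from fail(10)=15 chase 'a': 15→1 ⇒ 15;  out={2}∪out(15)={2,4}

Scan:
[0] read 'b'  n0⇒n5
[1] read 'a'  n5⇒n6  emit P1@[0:1]
[2] read 'b'  n6⇒n2 (fail-walked)
[3] read 'a'  n2⇒n3  emit P1@[2:3]
[4] read 'b'  n3⇒n4  emit P0@[1:4]
[5] read 'a'  n4⇒n3 (fail-walked)  emit P1@[4:5]
[6] read 'a'  n3⇒n15 (fail-walked)  emit P4@[5:6]
[7] read 'b'  n15⇒n2 (fail-walked)
[8] read 'a'  n2⇒n3  emit P1@[7:8]
[9] read 'b'  n3⇒n4  emit P0@[6:9]
[10] read 'c'  n4⇒n12 (fail-walked)
[11] read 'b'  n12⇒n5 (fail-walked)
[12] read 'c'  n5⇒n12
[13] read 'c'  n12⇒n13
[14] read 'a'  n13⇒n14  emit P3@[11:14]
[15] read 'a'  n14⇒n15 (fail-walked)  emit P4@[14:15]
[16] read 'c'  n15⇒n0 (fail-walked)
[17] read 'a'  n0⇒n1
[18] read 'b'  n1⇒n2
[19] read 'b'  n2⇒n7 (fail-walked)

Matches: [[1,1],[3,1],[4,0],[5,1],[6,4],[8,1],[9,0],[14,3],[15,4]]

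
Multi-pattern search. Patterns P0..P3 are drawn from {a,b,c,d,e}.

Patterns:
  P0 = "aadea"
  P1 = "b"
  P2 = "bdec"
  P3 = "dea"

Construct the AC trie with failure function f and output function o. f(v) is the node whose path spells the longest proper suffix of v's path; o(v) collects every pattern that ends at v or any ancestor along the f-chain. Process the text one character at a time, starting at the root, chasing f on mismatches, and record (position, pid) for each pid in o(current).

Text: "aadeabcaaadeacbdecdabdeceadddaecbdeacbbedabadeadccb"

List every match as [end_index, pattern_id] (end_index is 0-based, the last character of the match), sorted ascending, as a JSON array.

Build automaton:
Trie (insert patterns):
  0='ε' goto a→1 b→6 d→10
  1='a' goto a→2
  2='aa' goto d→3
  3='aad' goto e→4
  4='aade' goto a→5
  5='aadea' goto ·  ←P0
  6='b' goto d→7  ←P1
  7='bd' goto e→8
  8='bde' goto c→9
  9='bdec' goto ·  ←P2
  10='d' goto e→11
  11='de' goto a→12
  12='dea' goto ·  ←P3

Failure links (BFS by depth):
  fail(1) 'a': from fail(0)=0 chase 'a': 0 ⇒ 0;  out=∅∪out(0)=∅
  fail(6) 'b': from fail(0)=0 chase 'b': 0 ⇒ 0;  out={1}∪out(0)={1}
  fail(10) 'd': from fail(0)=0 chase 'd': 0 ⇒ 0;  out=∅∪out(0)=∅
  fail(2) 'aa': from fail(1)=0 chase 'a': 0 ⇒ 1;  out=∅∪out(1)=∅
  fail(7) 'bd': from fail(6)=0 chase 'd': 0 ⇒ 10;  out=∅∪out(10)=∅
  fail(11) 'de': from fail(10)=0 chase 'e': 0 ⇒ 0;  out=∅∪out(0)=∅
  fail(3) 'aad': from fail(2)=1 chase 'd': 1→0 ⇒ 10;  out=∅∪out(10)=∅
  fail(8) 'bde': from fail(7)=10 chase 'e': 10 ⇒ 11;  out=∅∪out(11)=∅
  fail(12) 'dea': from fail(11)=0 chase 'a': 0 ⇒ 1;  out={3}∪out(1)={3}
  fail(4) 'aade': from fail(3)=10 chase 'e': 10 ⇒ 11;  out=∅∪out(11)=∅
  fail(9) 'bdec': from fail(8)=11 chase 'c': 11→0 ⇒ 0;  out={2}∪out(0)={2}
  fail(5) 'aadea': from fail(4)=11 chase 'a': 11 ⇒ 12;  out={0}∪out(12)={0,3}

Scan:
i=0 'a': node 0→1
i=1 'a': node 1→2
i=2 'd': node 2→3
i=3 'e': node 3→4
i=4 'a': node 4→5  emit P0@[0:4],P3@[2:4]
i=5 'b': node 5→6 (via fail)  emit P1@[5:5]
i=6 'c': node 6→0 (via fail)
i=7 'a': node 0→1
i=8 'a': node 1→2
i=9 'a': node 2→2 (via fail)
i=10 'd': node 2→3
i=11 'e': node 3→4
i=12 'a': node 4→5  emit P0@[8:12],P3@[10:12]
i=13 'c': node 5→0 (via fail)
i=14 'b': node 0→6  emit P1@[14:14]
i=15 'd': node 6→7
i=16 'e': node 7→8
i=17 'c': node 8→9  emit P2@[14:17]
i=18 'd': node 9→10 (via fail)
i=19 'a': node 10→1 (via fail)
i=20 'b': node 1→6 (via fail)  emit P1@[20:20]
i=21 'd': node 6→7
i=22 'e': node 7→8
i=23 'c': node 8→9  emit P2@[20:23]
i=24 'e': node 9→0 (via fail)
i=25 'a': node 0→1
i=26 'd': node 1→10 (via fail)
i=27 'd': node 10→10 (via fail)
i=28 'd': node 10→10 (via fail)
i=29 'a': node 10→1 (via fail)
i=30 'e': node 1→0 (via fail)
i=31 'c': node 0→0
i=32 'b': node 0→6  emit P1@[32:32]
i=33 'd': node 6→7
i=34 'e': node 7→8
i=35 'a': node 8→12 (via fail)  emit P3@[33:35]
i=36 'c': node 12→0 (via fail)
i=37 'b': node 0→6  emit P1@[37:37]
i=38 'b': node 6→6 (via fail)  emit P1@[38:38]
i=39 'e': node 6→0 (via fail)
i=40 'd': node 0→10
i=41 'a': node 10→1 (via fail)
i=42 'b': node 1→6 (via fail)  emit P1@[42:42]
i=43 'a': node 6→1 (via fail)
i=44 'd': node 1→10 (via fail)
i=45 'e': node 10→11
i=46 'a': node 11→12  emit P3@[44:46]
i=47 'd': node 12→10 (via fail)
i=48 'c': node 10→0 (via fail)
i=49 'c': node 0→0
i=50 'b': node 0→6  emit P1@[50:50]

Matches: [[4,0],[4,3],[5,1],[12,0],[12,3],[14,1],[17,2],[20,1],[23,2],[32,1],[35,3],[37,1],[38,1],[42,1],[46,3],[50,1]]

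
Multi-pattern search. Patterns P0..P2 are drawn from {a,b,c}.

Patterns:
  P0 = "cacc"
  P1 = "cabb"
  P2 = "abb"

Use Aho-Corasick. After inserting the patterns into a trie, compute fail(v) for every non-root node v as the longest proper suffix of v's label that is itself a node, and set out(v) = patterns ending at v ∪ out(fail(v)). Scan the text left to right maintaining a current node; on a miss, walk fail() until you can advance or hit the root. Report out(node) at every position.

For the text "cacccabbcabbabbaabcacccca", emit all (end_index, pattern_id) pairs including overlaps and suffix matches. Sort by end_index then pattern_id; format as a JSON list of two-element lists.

Build:
Trie nodes:
  n0 'ε': a→7 c→1
  n1 'c': a→2
  n2 'ca': b→5 c→3
  n3 'cac': c→4
  n4 'cacc': ·  ←P0
  n5 'cab': b→6
  n6 'cabb': ·  ←P1
  n7 'a': b→8
  n8 'ab': b→9
  n9 'abb': ·  ←P2

Failure links (BFS by depth):
  n1('c'): parent n0 fail=0; on 'c' 0 → fail=0;  out ∅∪∅=∅
  n7('a'): parent n0 fail=0; on 'a' 0 → fail=0;  out ∅∪∅=∅
  n2('ca'): parent n1 fail=0; on 'a' 0 → fail=7;  out ∅∪∅=∅
  n8('ab'): parent n7 fail=0; on 'b' 0 → fail=0;  out ∅∪∅=∅
  n3('cac'): parent n2 fail=7; on 'c' 7→0 → fail=1;  out ∅∪∅=∅
  n5('cab'): parent n2 fail=7; on 'b' 7 → fail=8;  out ∅∪∅=∅
  n9('abb'): parent n8 fail=0; on 'b' 0 → fail=0;  out {2}∪∅={2}
  n4('cacc'): parent n3 fail=1; on 'c' 1→0 → fail=1;  out {0}∪∅={0}
  n6('cabb'): parent n5 fail=8; on 'b' 8 → fail=9;  out {1}∪{2}={1,2}

Run:
[0] read 'c'  n0⇒n1
[1] read 'a'  n1⇒n2
[2] read 'c'  n2⇒n3
[3] read 'c'  n3⇒n4  → match P0@[0:3]
[4] read 'c'  n4⇒n1 (via fail)
[5] read 'a'  n1⇒n2
[6] read 'b'  n2⇒n5
[7] read 'b'  n5⇒n6  → match P1@[4:7],P2@[5:7]
[8] read 'c'  n6⇒n1 (via fail)
[9] read 'a'  n1⇒n2
[10] read 'b'  n2⇒n5
[11] read 'b'  n5⇒n6  → match P1@[8:11],P2@[9:11]
[12] read 'a'  n6⇒n7 (via fail)
[13] read 'b'  n7⇒n8
[14] read 'b'  n8⇒n9  → match P2@[12:14]
[15] read 'a'  n9⇒n7 (via fail)
[16] read 'a'  n7⇒n7 (via fail)
[17] read 'b'  n7⇒n8
[18] read 'c'  n8⇒n1 (via fail)
[19] read 'a'  n1⇒n2
[20] read 'c'  n2⇒n3
[21] read 'c'  n3⇒n4  → match P0@[18:21]
[22] read 'c'  n4⇒n1 (via fail)
[23] read 'c'  n1⇒n1 (via fail)
[24] read 'a'  n1⇒n2

Matches: [[3,0],[7,1],[7,2],[11,1],[11,2],[14,2],[21,0]]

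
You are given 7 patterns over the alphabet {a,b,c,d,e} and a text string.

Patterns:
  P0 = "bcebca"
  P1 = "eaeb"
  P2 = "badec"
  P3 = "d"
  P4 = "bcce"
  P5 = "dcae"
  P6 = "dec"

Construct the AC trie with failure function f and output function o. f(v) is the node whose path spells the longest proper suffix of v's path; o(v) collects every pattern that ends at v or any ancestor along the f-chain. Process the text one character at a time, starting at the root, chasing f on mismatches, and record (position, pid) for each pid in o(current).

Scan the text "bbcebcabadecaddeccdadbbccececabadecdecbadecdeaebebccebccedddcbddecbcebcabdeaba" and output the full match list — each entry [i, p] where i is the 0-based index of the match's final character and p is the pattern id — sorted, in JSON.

Build automaton:
Trie nodes:
  n0 'ε': b→1 d→15 e→7
  n1 'b': a→11 c→2
  n2 'bc': c→16 e→3
  n3 'bce': b→4
  n4 'bceb': c→5
  n5 'bcebc': a→6
  n6 'bcebca': ·  ←P0
  n7 'e': a→8
  n8 'ea': e→9
  n9 'eae': b→10
  n10 'eaeb': ·  ←P1
  n11 'ba': d→12
  n12 'bad': e→13
  n13 'bade': c→14
  n14 'badec': ·  ←P2
  n15 'd': c→18 e→21  ←P3
  n16 'bcc': e→17
  n17 'bcce': ·  ←P4
  n18 'dc': a→19
  n19 'dca': e→20
  n20 'dcae': ·  ←P5
  n21 'de': c→22
  n22 'dec': ·  ←P6

Failure links (BFS by depth):
  n1('b'): parent n0 fail=0; on 'b' 0 → fail=0;  out ∅∪∅=∅
  n7('e'): parent n0 fail=0; on 'e' 0 → fail=0;  out ∅∪∅=∅
  n15('d'): parent n0 fail=0; on 'd' 0 → fail=0;  out {3}∪∅={3}
  n2('bc'): parent n1 fail=0; on 'c' 0 → fail=0;  out ∅∪∅=∅
  n8('ea'): parent n7 fail=0; on 'a' 0 → fail=0;  out ∅∪∅=∅
  n11('ba'): parent n1 fail=0; on 'a' 0 → fail=0;  out ∅∪∅=∅
  n18('dc'): parent n15 fail=0; on 'c' 0 → fail=0;  out ∅∪∅=∅
  n21('de'): parent n15 fail=0; on 'e' 0 → fail=7;  out ∅∪∅=∅
  n3('bce'): parent n2 fail=0; on 'e' 0 → fail=7;  out ∅∪∅=∅
  n9('eae'): parent n8 fail=0; on 'e' 0 → fail=7;  out ∅∪∅=∅
  n12('bad'): parent n11 fail=0; on 'd' 0 → fail=15;  out ∅∪{3}={3}
  n16('bcc'): parent n2 fail=0; on 'c' 0 → fail=0;  out ∅∪∅=∅
  n19('dca'): parent n18 fail=0; on 'a' 0 → fail=0;  out ∅∪∅=∅
  n22('dec'): parent n21 fail=7; on 'c' 7→0 → fail=0;  out {6}∪∅={6}
  n4('bceb'): parent n3 fail=7; on 'b' 7→0 → fail=1;  out ∅∪∅=∅
  n10('eaeb'): parent n9 fail=7; on 'b' 7→0 → fail=1;  out {1}∪∅={1}
  n13('bade'): parent n12 fail=15; on 'e' 15 → fail=21;  out ∅∪∅=∅
  n17('bcce'): parent n16 fail=0; on 'e' 0 → fail=7;  out {4}∪∅={4}
  n20('dcae'): parent n19 fail=0; on 'e' 0 → fail=7;  out {5}∪∅={5}
  n5('bcebc'): parent n4 fail=1; on 'c' 1 → fail=2;  out ∅∪∅=∅
  n14('badec'): parent n13 fail=21; on 'c' 21 → fail=22;  out {2}∪{6}={2,6}
  n6('bcebca'): parent n5 fail=2; on 'a' 2→0 → fail=0;  out {0}∪∅={0}

Run:
pos 0 'b': at 1
pos 1 'b': at 1 (via fail)
pos 2 'c': at 2
pos 3 'e': at 3
pos 4 'b': at 4
pos 5 'c': at 5
pos 6 'a': at 6  → match P0@[1:6]
pos 7 'b': at 1 (via fail)
pos 8 'a': at 11
pos 9 'd': at 12  → match P3@[9:9]
pos 10 'e': at 13
pos 11 'c': at 14  → match P2@[7:11],P6@[9:11]
pos 12 'a': at 0 (via fail)
pos 13 'd': at 15  → match P3@[13:13]
pos 14 'd': at 15 (via fail)  → match P3@[14:14]
pos 15 'e': at 21
pos 16 'c': at 22  → match P6@[14:16]
pos 17 'c': at 0 (via fail)
pos 18 'd': at 15  → match P3@[18:18]
pos 19 'a': at 0 (via fail)
pos 20 'd': at 15  → match P3@[20:20]
pos 21 'b': at 1 (via fail)
pos 22 'b': at 1 (via fail)
pos 23 'c': at 2
pos 24 'c': at 16
pos 25 'e': at 17  → match P4@[22:25]
pos 26 'c': at 0 (via fail)
pos 27 'e': at 7
pos 28 'c': at 0 (via fail)
pos 29 'a': at 0
pos 30 'b': at 1
pos 31 'a': at 11
pos 32 'd': at 12  → match P3@[32:32]
pos 33 'e': at 13
pos 34 'c': at 14  → match P2@[30:34],P6@[32:34]
pos 35 'd': at 15 (via fail)  → match P3@[35:35]
pos 36 'e': at 21
pos 37 'c': at 22  → match P6@[35:37]
pos 38 'b': at 1 (via fail)
pos 39 'a': at 11
pos 40 'd': at 12  → match P3@[40:40]
pos 41 'e': at 13
pos 42 'c': at 14  → match P2@[38:42],P6@[40:42]
pos 43 'd': at 15 (via fail)  → match P3@[43:43]
pos 44 'e': at 21
pos 45 'a': at 8 (via fail)
pos 46 'e': at 9
pos 47 'b': at 10  → match P1@[44:47]
pos 48 'e': at 7 (via fail)
pos 49 'b': at 1 (via fail)
pos 50 'c': at 2
pos 51 'c': at 16
pos 52 'e': at 17  → match P4@[49:52]
pos 53 'b': at 1 (via fail)
pos 54 'c': at 2
pos 55 'c': at 16
pos 56 'e': at 17  → match P4@[53:56]
pos 57 'd': at 15 (via fail)  → match P3@[57:57]
pos 58 'd': at 15 (via fail)  → match P3@[58:58]
pos 59 'd': at 15 (via fail)  → match P3@[59:59]
pos 60 'c': at 18
pos 61 'b': at 1 (via fail)
pos 62 'd': at 15 (via fail)  → match P3@[62:62]
pos 63 'd': at 15 (via fail)  → match P3@[63:63]
pos 64 'e': at 21
pos 65 'c': at 22  → match P6@[63:65]
pos 66 'b': at 1 (via fail)
pos 67 'c': at 2
pos 68 'e': at 3
pos 69 'b': at 4
pos 70 'c': at 5
pos 71 'a': at 6  → match P0@[66:71]
pos 72 'b': at 1 (via fail)
pos 73 'd': at 15 (via fail)  → match P3@[73:73]
pos 74 'e': at 21
pos 75 'a': at 8 (via fail)
pos 76 'b': at 1 (via fail)
pos 77 'a': at 11

All matches (sorted): [[6,0],[9,3],[11,2],[11,6],[13,3],[14,3],[16,6],[18,3],[20,3],[25,4],[32,3],[34,2],[34,6],[35,3],[37,6],[40,3],[42,2],[42,6],[43,3],[47,1],[52,4],[56,4],[57,3],[58,3],[59,3],[62,3],[63,3],[65,6],[71,0],[73,3]]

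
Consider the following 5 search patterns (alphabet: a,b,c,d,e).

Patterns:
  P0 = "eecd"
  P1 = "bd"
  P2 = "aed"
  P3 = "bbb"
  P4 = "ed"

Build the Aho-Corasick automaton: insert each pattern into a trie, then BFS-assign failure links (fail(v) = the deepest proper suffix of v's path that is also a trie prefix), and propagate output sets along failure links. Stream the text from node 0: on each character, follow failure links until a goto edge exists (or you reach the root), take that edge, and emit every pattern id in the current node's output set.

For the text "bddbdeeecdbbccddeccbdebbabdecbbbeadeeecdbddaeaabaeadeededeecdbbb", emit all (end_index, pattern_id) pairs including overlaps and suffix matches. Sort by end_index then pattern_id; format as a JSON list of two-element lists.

Build automaton:
Trie nodes:
  n0 'ε': a→7 b→5 e→1
  n1 'e': d→12 e→2
  n2 'ee': c→3
  n3 'eec': d→4
  n4 'eecd': ·  ←P0
  n5 'b': b→10 d→6
  n6 'bd': ·  ←P1
  n7 'a': e→8
  n8 'ae': d→9
  n9 'aed': ·  ←P2
  n10 'bb': b→11
  n11 'bbb': ·  ←P3
  n12 'ed': ·  ←P4

BFS fail/out derivation:
  fail(1) 'e': from fail(0)=0 chase 'e': 0 ⇒ 0;  out=∅∪out(0)=∅
  fail(5) 'b': from fail(0)=0 chase 'b': 0 ⇒ 0;  out=∅∪out(0)=∅
  fail(7) 'a': from fail(0)=0 chase 'a': 0 ⇒ 0;  out=∅∪out(0)=∅
  fail(2) 'ee': from fail(1)=0 chase 'e': 0 ⇒ 1;  out=∅∪out(1)=∅
  fail(6) 'bd': from fail(5)=0 chase 'd': 0 ⇒ 0;  out={1}∪out(0)={1}
  fail(8) 'ae': from fail(7)=0 chase 'e': 0 ⇒ 1;  out=∅∪out(1)=∅
  fail(10) 'bb': from fail(5)=0 chase 'b': 0 ⇒ 5;  out=∅∪out(5)=∅
  fail(12) 'ed': from fail(1)=0 chase 'd': 0 ⇒ 0;  out={4}∪out(0)={4}
  fail(3) 'eec': from fail(2)=1 chase 'c': 1→0 ⇒ 0;  out=∅∪out(0)=∅
  fail(9) 'aed': from fail(8)=1 chase 'd': 1 ⇒ 12;  out={2}∪out(12)={2,4}
  fail(11) 'bbb': from fail(10)=5 chase 'b': 5 ⇒ 10;  out={3}∪out(10)={3}
  fail(4) 'eecd': from fail(3)=0 chase 'd': 0 ⇒ 0;  out={0}∪out(0)={0}

Text stream:
i=0 'b': node 0→5
i=1 'd': node 5→6  → match P1@[0:1]
i=2 'd': node 6→0 (fail-walked)
i=3 'b': node 0→5
i=4 'd': node 5→6  → match P1@[3:4]
i=5 'e': node 6→1 (fail-walked)
i=6 'e': node 1→2
i=7 'e': node 2→2 (fail-walked)
i=8 'c': node 2→3
i=9 'd': node 3→4  → match P0@[6:9]
i=10 'b': node 4→5 (fail-walked)
i=11 'b': node 5→10
i=12 'c': node 10→0 (fail-walked)
i=13 'c': node 0→0
i=14 'd': node 0→0
i=15 'd': node 0→0
i=16 'e': node 0→1
i=17 'c': node 1→0 (fail-walked)
i=18 'c': node 0→0
i=19 'b': node 0→5
i=20 'd': node 5→6  → match P1@[19:20]
i=21 'e': node 6→1 (fail-walked)
i=22 'b': node 1→5 (fail-walked)
i=23 'b': node 5→10
i=24 'a': node 10→7 (fail-walked)
i=25 'b': node 7→5 (fail-walked)
i=26 'd': node 5→6  → match P1@[25:26]
i=27 'e': node 6→1 (fail-walked)
i=28 'c': node 1→0 (fail-walked)
i=29 'b': node 0→5
i=30 'b': node 5→10
i=31 'b': node 10→11  → match P3@[29:31]
i=32 'e': node 11→1 (fail-walked)
i=33 'a': node 1→7 (fail-walked)
i=34 'd': node 7→0 (fail-walked)
i=35 'e': node 0→1
i=36 'e': node 1→2
i=37 'e': node 2→2 (fail-walked)
i=38 'c': node 2→3
i=39 'd': node 3→4  → match P0@[36:39]
i=40 'b': node 4→5 (fail-walked)
i=41 'd': node 5→6  → match P1@[40:41]
i=42 'd': node 6→0 (fail-walked)
i=43 'a': node 0→7
i=44 'e': node 7→8
i=45 'a': node 8→7 (fail-walked)
i=46 'a': node 7→7 (fail-walked)
i=47 'b': node 7→5 (fail-walked)
i=48 'a': node 5→7 (fail-walked)
i=49 'e': node 7→8
i=50 'a': node 8→7 (fail-walked)
i=51 'd': node 7→0 (fail-walked)
i=52 'e': node 0→1
i=53 'e': node 1→2
i=54 'd': node 2→12 (fail-walked)  → match P4@[53:54]
i=55 'e': node 12→1 (fail-walked)
i=56 'd': node 1→12  → match P4@[55:56]
i=57 'e': node 12→1 (fail-walked)
i=58 'e': node 1→2
i=59 'c': node 2→3
i=60 'd': node 3→4  → match P0@[57:60]
i=61 'b': node 4→5 (fail-walked)
i=62 'b': node 5→10
i=63 'b': node 10→11  → match P3@[61:63]

Matches: [[1,1],[4,1],[9,0],[20,1],[26,1],[31,3],[39,0],[41,1],[54,4],[56,4],[60,0],[63,3]]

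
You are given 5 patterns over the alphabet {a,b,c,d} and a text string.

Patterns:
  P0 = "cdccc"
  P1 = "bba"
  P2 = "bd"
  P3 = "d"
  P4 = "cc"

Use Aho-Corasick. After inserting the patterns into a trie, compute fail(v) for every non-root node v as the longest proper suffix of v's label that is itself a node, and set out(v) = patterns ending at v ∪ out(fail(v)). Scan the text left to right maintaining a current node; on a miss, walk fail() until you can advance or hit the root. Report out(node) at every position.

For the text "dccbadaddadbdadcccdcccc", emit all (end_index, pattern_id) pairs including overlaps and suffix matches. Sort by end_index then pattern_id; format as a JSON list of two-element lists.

Build automaton:
Trie nodes:
  n0 'ε': b→6 c→1 d→10
  n1 'c': c→11 d→2
  n2 'cd': c→3
  n3 'cdc': c→4
  n4 'cdcc': c→5
  n5 'cdccc': ·  ←P0
  n6 'b': b→7 d→9
  n7 'bb': a→8
  n8 'bba': ·  ←P1
  n9 'bd': ·  ←P2
  n10 'd': ·  ←P3
  n11 'cc': ·  ←P4

Failure links (BFS by depth):
  fail(1) 'c': from fail(0)=0 chase 'c': 0 ⇒ 0;  out=∅∪out(0)=∅
  fail(6) 'b': from fail(0)=0 chase 'b': 0 ⇒ 0;  out=∅∪out(0)=∅
  fail(10) 'd': from fail(0)=0 chase 'd': 0 ⇒ 0;  out={3}∪out(0)={3}
  fail(2) 'cd': from fail(1)=0 chase 'd': 0 ⇒ 10;  out=∅∪out(10)={3}
  fail(7) 'bb': from fail(6)=0 chase 'b': 0 ⇒ 6;  out=∅∪out(6)=∅
  fail(9) 'bd': from fail(6)=0 chase 'd': 0 ⇒ 10;  out={2}∪out(10)={2,3}
  fail(11) 'cc': from fail(1)=0 chase 'c': 0 ⇒ 1;  out={4}∪out(1)={4}
  fail(3) 'cdc': from fail(2)=10 chase 'c': 10→0 ⇒ 1;  out=∅∪out(1)=∅
  fail(8) 'bba': from fail(7)=6 chase 'a': 6→0 ⇒ 0;  out={1}∪out(0)={1}
  fail(4) 'cdcc': from fail(3)=1 chase 'c': 1 ⇒ 11;  out=∅∪out(11)={4}
  fail(5) 'cdccc': from fail(4)=11 chase 'c': 11→1 ⇒ 11;  out={0}∪out(11)={0,4}

Text stream:
i=0 'd': node 0→10  → match P3@[0:0]
i=1 'c': node 10→1 ·f
i=2 'c': node 1→11  → match P4@[1:2]
i=3 'b': node 11→6 ·f
i=4 'a': node 6→0 ·f
i=5 'd': node 0→10  → match P3@[5:5]
i=6 'a': node 10→0 ·f
i=7 'd': node 0→10  → match P3@[7:7]
i=8 'd': node 10→10 ·f  → match P3@[8:8]
i=9 'a': node 10→0 ·f
i=10 'd': node 0→10  → match P3@[10:10]
i=11 'b': node 10→6 ·f
i=12 'd': node 6→9  → match P2@[11:12],P3@[12:12]
i=13 'a': node 9→0 ·f
i=14 'd': node 0→10  → match P3@[14:14]
i=15 'c': node 10→1 ·f
i=16 'c': node 1→11  → match P4@[15:16]
i=17 'c': node 11→11 ·f  → match P4@[16:17]
i=18 'd': node 11→2 ·f  → match P3@[18:18]
i=19 'c': node 2→3
i=20 'c': node 3→4  → match P4@[19:20]
i=21 'c': node 4→5  → match P0@[17:21],P4@[20:21]
i=22 'c': node 5→11 ·f  → match P4@[21:22]

All matches (sorted): [[0,3],[2,4],[5,3],[7,3],[8,3],[10,3],[12,2],[12,3],[14,3],[16,4],[17,4],[18,3],[20,4],[21,0],[21,4],[22,4]]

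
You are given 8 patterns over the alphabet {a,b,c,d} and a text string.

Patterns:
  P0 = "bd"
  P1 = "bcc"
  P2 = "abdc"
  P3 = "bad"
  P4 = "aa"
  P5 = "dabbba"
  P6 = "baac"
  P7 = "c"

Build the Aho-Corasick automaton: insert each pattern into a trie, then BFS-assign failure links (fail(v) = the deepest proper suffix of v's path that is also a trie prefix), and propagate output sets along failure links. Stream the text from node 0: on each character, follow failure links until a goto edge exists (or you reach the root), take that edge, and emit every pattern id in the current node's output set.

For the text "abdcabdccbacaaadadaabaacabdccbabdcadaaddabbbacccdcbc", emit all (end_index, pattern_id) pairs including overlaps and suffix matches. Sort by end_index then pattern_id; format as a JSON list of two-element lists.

Construct AC machine:
Trie (insert patterns):
  n0 'ε': a→5 b→1 c→20 d→12
  n1 'b': a→9 c→3 d→2
  n2 'bd': ·  ←P0
  n3 'bc': c→4
  n4 'bcc': ·  ←P1
  n5 'a': a→11 b→6
  n6 'ab': d→7
  n7 'abd': c→8
  n8 'abdc': ·  ←P2
  n9 'ba': a→18 d→10
  n10 'bad': ·  ←P3
  n11 'aa': ·  ←P4
  n12 'd': a→13
  n13 'da': b→14
  n14 'dab': b→15
  n15 'dabb': b→16
  n16 'dabbb': a→17
  n17 'dabbba': ·  ←P5
  n18 'baa': c→19
  n19 'baac': ·  ←P6
  n20 'c': ·  ←P7

Failure links (BFS by depth):
  n1('b'): parent n0 fail=0; on 'b' 0 → fail=0;  out ∅∪∅=∅
  n5('a'): parent n0 fail=0; on 'a' 0 → fail=0;  out ∅∪∅=∅
  n12('d'): parent n0 fail=0; on 'd' 0 → fail=0;  out ∅∪∅=∅
  n20('c'): parent n0 fail=0; on 'c' 0 → fail=0;  out {7}∪∅={7}
  n2('bd'): parent n1 fail=0; on 'd' 0 → fail=12;  out {0}∪∅={0}
  n3('bc'): parent n1 fail=0; on 'c' 0 → fail=20;  out ∅∪{7}={7}
  n6('ab'): parent n5 fail=0; on 'b' 0 → fail=1;  out ∅∪∅=∅
  n9('ba'): parent n1 fail=0; on 'a' 0 → fail=5;  out ∅∪∅=∅
  n11('aa'): parent n5 fail=0; on 'a' 0 → fail=5;  out {4}∪∅={4}
  n13('da'): parent n12 fail=0; on 'a' 0 → fail=5;  out ∅∪∅=∅
  n4('bcc'): parent n3 fail=20; on 'c' 20→0 → fail=20;  out {1}∪{7}={1,7}
  n7('abd'): parent n6 fail=1; on 'd' 1 → fail=2;  out ∅∪{0}={0}
  n10('bad'): parent n9 fail=5; on 'd' 5→0 → fail=12;  out {3}∪∅={3}
  n14('dab'): parent n13 fail=5; on 'b' 5 → fail=6;  out ∅∪∅=∅
  n18('baa'): parent n9 fail=5; on 'a' 5 → fail=11;  out ∅∪{4}={4}
  n8('abdc'): parent n7 fail=2; on 'c' 2→12→0 → fail=20;  out {2}∪{7}={2,7}
  n15('dabb'): parent n14 fail=6; on 'b' 6→1→0 → fail=1;  out ∅∪∅=∅
  n19('baac'): parent n18 fail=11; on 'c' 11→5→0 → fail=20;  out {6}∪{7}={6,7}
  n16('dabbb'): parent n15 fail=1; on 'b' 1→0 → fail=1;  out ∅∪∅=∅
  n17('dabbba'): parent n16 fail=1; on 'a' 1 → fail=9;  out {5}∪∅={5}

Run:
i=0 'a': node 0→5
i=1 'b': node 5→6
i=2 'd': node 6→7  ** P0@[1:2]
i=3 'c': node 7→8  ** P2@[0:3],P7@[3:3]
i=4 'a': node 8→5 ·f
i=5 'b': node 5→6
i=6 'd': node 6→7  ** P0@[5:6]
i=7 'c': node 7→8  ** P2@[4:7],P7@[7:7]
i=8 'c': node 8→20 ·f  ** P7@[8:8]
i=9 'b': node 20→1 ·f
i=10 'a': node 1→9
i=11 'c': node 9→20 ·f  ** P7@[11:11]
i=12 'a': node 20→5 ·f
i=13 'a': node 5→11  ** P4@[12:13]
i=14 'a': node 11→11 ·f  ** P4@[13:14]
i=15 'd': node 11→12 ·f
i=16 'a': node 12→13
i=17 'd': node 13→12 ·f
i=18 'a': node 12→13
i=19 'a': node 13→11 ·f  ** P4@[18:19]
i=20 'b': node 11→6 ·f
i=21 'a': node 6→9 ·f
i=22 'a': node 9→18  ** P4@[21:22]
i=23 'c': node 18→19  ** P6@[20:23],P7@[23:23]
i=24 'a': node 19→5 ·f
i=25 'b': node 5→6
i=26 'd': node 6→7  ** P0@[25:26]
i=27 'c': node 7→8  ** P2@[24:27],P7@[27:27]
i=28 'c': node 8→20 ·f  ** P7@[28:28]
i=29 'b': node 20→1 ·f
i=30 'a': node 1→9
i=31 'b': node 9→6 ·f
i=32 'd': node 6→7  ** P0@[31:32]
i=33 'c': node 7→8  ** P2@[30:33],P7@[33:33]
i=34 'a': node 8→5 ·f
i=35 'd': node 5→12 ·f
i=36 'a': node 12→13
i=37 'a': node 13→11 ·f  ** P4@[36:37]
i=38 'd': node 11→12 ·f
i=39 'd': node 12→12 ·f
i=40 'a': node 12→13
i=41 'b': node 13→14
i=42 'b': node 14→15
i=43 'b': node 15→16
i=44 'a': node 16→17  ** P5@[39:44]
i=45 'c': node 17→20 ·f  ** P7@[45:45]
i=46 'c': node 20→20 ·f  ** P7@[46:46]
i=47 'c': node 20→20 ·f  ** P7@[47:47]
i=48 'd': node 20→12 ·f
i=49 'c': node 12→20 ·f  ** P7@[49:49]
i=50 'b': node 20→1 ·f
i=51 'c': node 1→3  ** P7@[51:51]

Matches: [[2,0],[3,2],[3,7],[6,0],[7,2],[7,7],[8,7],[11,7],[13,4],[14,4],[19,4],[22,4],[23,6],[23,7],[26,0],[27,2],[27,7],[28,7],[32,0],[33,2],[33,7],[37,4],[44,5],[45,7],[46,7],[47,7],[49,7],[51,7]]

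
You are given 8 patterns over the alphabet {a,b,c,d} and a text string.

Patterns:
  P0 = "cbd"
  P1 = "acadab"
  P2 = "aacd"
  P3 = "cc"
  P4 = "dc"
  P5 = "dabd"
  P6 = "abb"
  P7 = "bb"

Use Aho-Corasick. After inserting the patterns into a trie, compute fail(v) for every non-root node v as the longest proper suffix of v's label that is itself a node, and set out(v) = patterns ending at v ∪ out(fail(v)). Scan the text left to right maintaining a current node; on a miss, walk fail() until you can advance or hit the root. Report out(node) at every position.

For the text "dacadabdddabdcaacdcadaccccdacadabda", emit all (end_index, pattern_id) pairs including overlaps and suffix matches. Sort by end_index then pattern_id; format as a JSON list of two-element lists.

Build automaton:
Trie (insert patterns):
  n0 'ε': a→4 b→21 c→1 d→14
  n1 'c': b→2 c→13
  n2 'cb': d→3
  n3 'cbd': ·  [P0 ends]
  n4 'a': a→10 b→19 c→5
  n5 'ac': a→6
  n6 'aca': d→7
  n7 'acad': a→8
  n8 'acada': b→9
  n9 'acadab': ·  [P1 ends]
  n10 'aa': c→11
  n11 'aac': d→12
  n12 'aacd': ·  [P2 ends]
  n13 'cc': ·  [P3 ends]
  n14 'd': a→16 c→15
  n15 'dc': ·  [P4 ends]
  n16 'da': b→17
  n17 'dab': d→18
  n18 'dabd': ·  [P5 ends]
  n19 'ab': b→20
  n20 'abb': ·  [P6 ends]
  n21 'b': b→22
  n22 'bb': ·  [P7 ends]

BFS fail/out derivation:
  n1('c'): parent n0 fail=0; on 'c' 0 → fail=0;  out ∅∪∅=∅
  n4('a'): parent n0 fail=0; on 'a' 0 → fail=0;  out ∅∪∅=∅
  n14('d'): parent n0 fail=0; on 'd' 0 → fail=0;  out ∅∪∅=∅
  n21('b'): parent n0 fail=0; on 'b' 0 → fail=0;  out ∅∪∅=∅
  n2('cb'): parent n1 fail=0; on 'b' 0 → fail=21;  out ∅∪∅=∅
  n5('ac'): parent n4 fail=0; on 'c' 0 → fail=1;  out ∅∪∅=∅
  n10('aa'): parent n4 fail=0; on 'a' 0 → fail=4;  out ∅∪∅=∅
  n13('cc'): parent n1 fail=0; on 'c' 0 → fail=1;  out {3}∪∅={3}
  n15('dc'): parent n14 fail=0; on 'c' 0 → fail=1;  out {4}∪∅={4}
  n16('da'): parent n14 fail=0; on 'a' 0 → fail=4;  out ∅∪∅=∅
  n19('ab'): parent n4 fail=0; on 'b' 0 → fail=21;  out ∅∪∅=∅
  n22('bb'): parent n21 fail=0; on 'b' 0 → fail=21;  out {7}∪∅={7}
  n3('cbd'): parent n2 fail=21; on 'd' 21→0 → fail=14;  out {0}∪∅={0}
  n6('aca'): parent n5 fail=1; on 'a' 1→0 → fail=4;  out ∅∪∅=∅
  n11('aac'): parent n10 fail=4; on 'c' 4 → fail=5;  out ∅∪∅=∅
  n17('dab'): parent n16 fail=4; on 'b' 4 → fail=19;  out ∅∪∅=∅
  n20('abb'): parent n19 fail=21; on 'b' 21 → fail=22;  out {6}∪{7}={6,7}
  n7('acad'): parent n6 fail=4; on 'd' 4→0 → fail=14;  out ∅∪∅=∅
  n12('aacd'): parent n11 fail=5; on 'd' 5→1→0 → fail=14;  out {2}∪∅={2}
  n18('dabd'): parent n17 fail=19; on 'd' 19→21→0 → fail=14;  out {5}∪∅={5}
  n8('acada'): parent n7 fail=14; on 'a' 14 → fail=16;  out ∅∪∅=∅
  n9('acadab'): parent n8 fail=16; on 'b' 16 → fail=17;  out {1}∪∅={1}

Run:
pos 0 'd': at 14
pos 1 'a': at 16
pos 2 'c': at 5 (fail-walked)
pos 3 'a': at 6
pos 4 'd': at 7
pos 5 'a': at 8
pos 6 'b': at 9  emit P1@[1:6]
pos 7 'd': at 18 (fail-walked)  emit P5@[4:7]
pos 8 'd': at 14 (fail-walked)
pos 9 'd': at 14 (fail-walked)
pos 10 'a': at 16
pos 11 'b': at 17
pos 12 'd': at 18  emit P5@[9:12]
pos 13 'c': at 15 (fail-walked)  emit P4@[12:13]
pos 14 'a': at 4 (fail-walked)
pos 15 'a': at 10
pos 16 'c': at 11
pos 17 'd': at 12  emit P2@[14:17]
pos 18 'c': at 15 (fail-walked)  emit P4@[17:18]
pos 19 'a': at 4 (fail-walked)
pos 20 'd': at 14 (fail-walked)
pos 21 'a': at 16
pos 22 'c': at 5 (fail-walked)
pos 23 'c': at 13 (fail-walked)  emit P3@[22:23]
pos 24 'c': at 13 (fail-walked)  emit P3@[23:24]
pos 25 'c': at 13 (fail-walked)  emit P3@[24:25]
pos 26 'd': at 14 (fail-walked)
pos 27 'a': at 16
pos 28 'c': at 5 (fail-walked)
pos 29 'a': at 6
pos 30 'd': at 7
pos 31 'a': at 8
pos 32 'b': at 9  emit P1@[27:32]
pos 33 'd': at 18 (fail-walked)  emit P5@[30:33]
pos 34 'a': at 16 (fail-walked)

Matches: [[6,1],[7,5],[12,5],[13,4],[17,2],[18,4],[23,3],[24,3],[25,3],[32,1],[33,5]]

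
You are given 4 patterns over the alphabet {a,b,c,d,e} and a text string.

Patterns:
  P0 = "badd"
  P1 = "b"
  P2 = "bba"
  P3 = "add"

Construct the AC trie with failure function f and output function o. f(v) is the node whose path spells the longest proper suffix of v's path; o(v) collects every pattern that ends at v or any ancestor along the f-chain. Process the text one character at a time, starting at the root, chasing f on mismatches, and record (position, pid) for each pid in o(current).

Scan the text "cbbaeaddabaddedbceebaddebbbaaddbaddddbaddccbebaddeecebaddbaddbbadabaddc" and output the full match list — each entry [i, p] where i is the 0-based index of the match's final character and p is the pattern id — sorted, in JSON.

Build automaton:
Trie (insert patterns):
  0='ε' goto a→7 b→1
  1='b' goto a→2 b→5  ←P1
  2='ba' goto d→3
  3='bad' goto d→4
  4='badd' goto ·  ←P0
  5='bb' goto a→6
  6='bba' goto ·  ←P2
  7='a' goto d→8
  8='ad' goto d→9
  9='add' goto ·  ←P3

Failure links (BFS by depth):
  fail(1) 'b': from fail(0)=0 chase 'b': 0 ⇒ 0;  out={1}∪out(0)={1}
  fail(7) 'a': from fail(0)=0 chase 'a': 0 ⇒ 0;  out=∅∪out(0)=∅
  fail(2) 'ba': from fail(1)=0 chase 'a': 0 ⇒ 7;  out=∅∪out(7)=∅
  fail(5) 'bb': from fail(1)=0 chase 'b': 0 ⇒ 1;  out=∅∪out(1)={1}
  fail(8) 'ad': from fail(7)=0 chase 'd': 0 ⇒ 0;  out=∅∪out(0)=∅
  fail(3) 'bad': from fail(2)=7 chase 'd': 7 ⇒ 8;  out=∅∪out(8)=∅
  fail(6) 'bba': from fail(5)=1 chase 'a': 1 ⇒ 2;  out={2}∪out(2)={2}
  fail(9) 'add': from fail(8)=0 chase 'd': 0 ⇒ 0;  out={3}∪out(0)={3}
  fail(4) 'badd': from fail(3)=8 chase 'd': 8 ⇒ 9;  out={0}∪out(9)={0,3}

Text stream:
i=0 'c': node 0→0
i=1 'b': node 0→1  emit P1@[1:1]
i=2 'b': node 1→5  emit P1@[2:2]
i=3 'a': node 5→6  emit P2@[1:3]
i=4 'e': node 6→0 (fail-walked)
i=5 'a': node 0→7
i=6 'd': node 7→8
i=7 'd': node 8→9  emit P3@[5:7]
i=8 'a': node 9→7 (fail-walked)
i=9 'b': node 7→1 (fail-walked)  emit P1@[9:9]
i=10 'a': node 1→2
i=11 'd': node 2→3
i=12 'd': node 3→4  emit P0@[9:12],P3@[10:12]
i=13 'e': node 4→0 (fail-walked)
i=14 'd': node 0→0
i=15 'b': node 0→1  emit P1@[15:15]
i=16 'c': node 1→0 (fail-walked)
i=17 'e': node 0→0
i=18 'e': node 0→0
i=19 'b': node 0→1  emit P1@[19:19]
i=20 'a': node 1→2
i=21 'd': node 2→3
i=22 'd': node 3→4  emit P0@[19:22],P3@[20:22]
i=23 'e': node 4→0 (fail-walked)
i=24 'b': node 0→1  emit P1@[24:24]
i=25 'b': node 1→5  emit P1@[25:25]
i=26 'b': node 5→5 (fail-walked)  emit P1@[26:26]
i=27 'a': node 5→6  emit P2@[25:27]
i=28 'a': node 6→7 (fail-walked)
i=29 'd': node 7→8
i=30 'd': node 8→9  emit P3@[28:30]
i=31 'b': node 9→1 (fail-walked)  emit P1@[31:31]
i=32 'a': node 1→2
i=33 'd': node 2→3
i=34 'd': node 3→4  emit P0@[31:34],P3@[32:34]
i=35 'd': node 4→0 (fail-walked)
i=36 'd': node 0→0
i=37 'b': node 0→1  emit P1@[37:37]
i=38 'a': node 1→2
i=39 'd': node 2→3
i=40 'd': node 3→4  emit P0@[37:40],P3@[38:40]
i=41 'c': node 4→0 (fail-walked)
i=42 'c': node 0→0
i=43 'b': node 0→1  emit P1@[43:43]
i=44 'e': node 1→0 (fail-walked)
i=45 'b': node 0→1  emit P1@[45:45]
i=46 'a': node 1→2
i=47 'd': node 2→3
i=48 'd': node 3→4  emit P0@[45:48],P3@[46:48]
i=49 'e': node 4→0 (fail-walked)
i=50 'e': node 0→0
i=51 'c': node 0→0
i=52 'e': node 0→0
i=53 'b': node 0→1  emit P1@[53:53]
i=54 'a': node 1→2
i=55 'd': node 2→3
i=56 'd': node 3→4  emit P0@[53:56],P3@[54:56]
i=57 'b': node 4→1 (fail-walked)  emit P1@[57:57]
i=58 'a': node 1→2
i=59 'd': node 2→3
i=60 'd': node 3→4  emit P0@[57:60],P3@[58:60]
i=61 'b': node 4→1 (fail-walked)  emit P1@[61:61]
i=62 'b': node 1→5  emit P1@[62:62]
i=63 'a': node 5→6  emit P2@[61:63]
i=64 'd': node 6→3 (fail-walked)
i=65 'a': node 3→7 (fail-walked)
i=66 'b': node 7→1 (fail-walked)  emit P1@[66:66]
i=67 'a': node 1→2
i=68 'd': node 2→3
i=69 'd': node 3→4  emit P0@[66:69],P3@[67:69]
i=70 'c': node 4→0 (fail-walked)

Matches: [[1,1],[2,1],[3,2],[7,3],[9,1],[12,0],[12,3],[15,1],[19,1],[22,0],[22,3],[24,1],[25,1],[26,1],[27,2],[30,3],[31,1],[34,0],[34,3],[37,1],[40,0],[40,3],[43,1],[45,1],[48,0],[48,3],[53,1],[56,0],[56,3],[57,1],[60,0],[60,3],[61,1],[62,1],[63,2],[66,1],[69,0],[69,3]]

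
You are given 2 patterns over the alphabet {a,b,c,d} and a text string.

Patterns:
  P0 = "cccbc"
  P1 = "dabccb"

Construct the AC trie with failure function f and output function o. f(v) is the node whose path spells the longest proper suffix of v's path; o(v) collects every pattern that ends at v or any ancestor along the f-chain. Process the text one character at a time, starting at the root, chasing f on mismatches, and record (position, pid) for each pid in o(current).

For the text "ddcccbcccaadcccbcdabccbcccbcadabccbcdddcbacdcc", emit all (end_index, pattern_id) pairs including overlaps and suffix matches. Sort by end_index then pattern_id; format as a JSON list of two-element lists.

Construct AC machine:
Trie (insert patterns):
  n0 'ε': c→1 d→6
  n1 'c': c→2
  n2 'cc': c→3
  n3 'ccc': b→4
  n4 'cccb': c→5
  n5 'cccbc': ·  [P0 ends]
  n6 'd': a→7
  n7 'da': b→8
  n8 'dab': c→9
  n9 'dabc': c→10
  n10 'dabcc': b→11
  n11 'dabccb': ·  [P1 ends]

BFS fail/out derivation:
  n1('c'): parent n0 fail=0; on 'c' 0 → fail=0;  out ∅∪∅=∅
  n6('d'): parent n0 fail=0; on 'd' 0 → fail=0;  out ∅∪∅=∅
  n2('cc'): parent n1 fail=0; on 'c' 0 → fail=1;  out ∅∪∅=∅
  n7('da'): parent n6 fail=0; on 'a' 0 → fail=0;  out ∅∪∅=∅
  n3('ccc'): parent n2 fail=1; on 'c' 1 → fail=2;  out ∅∪∅=∅
  n8('dab'): parent n7 fail=0; on 'b' 0 → fail=0;  out ∅∪∅=∅
  n4('cccb'): parent n3 fail=2; on 'b' 2→1→0 → fail=0;  out ∅∪∅=∅
  n9('dabc'): parent n8 fail=0; on 'c' 0 → fail=1;  out ∅∪∅=∅
  n5('cccbc'): parent n4 fail=0; on 'c' 0 → fail=1;  out {0}∪∅={0}
  n10('dabcc'): parent n9 fail=1; on 'c' 1 → fail=2;  out ∅∪∅=∅
  n11('dabccb'): parent n10 fail=2; on 'b' 2→1→0 → fail=0;  out {1}∪∅={1}

Text stream:
pos 0 'd': at 6
pos 1 'd': at 6 ·f
pos 2 'c': at 1 ·f
pos 3 'c': at 2
pos 4 'c': at 3
pos 5 'b': at 4
pos 6 'c': at 5  → match P0@[2:6]
pos 7 'c': at 2 ·f
pos 8 'c': at 3
pos 9 'a': at 0 ·f
pos 10 'a': at 0
pos 11 'd': at 6
pos 12 'c': at 1 ·f
pos 13 'c': at 2
pos 14 'c': at 3
pos 15 'b': at 4
pos 16 'c': at 5  → match P0@[12:16]
pos 17 'd': at 6 ·f
pos 18 'a': at 7
pos 19 'b': at 8
pos 20 'c': at 9
pos 21 'c': at 10
pos 22 'b': at 11  → match P1@[17:22]
pos 23 'c': at 1 ·f
pos 24 'c': at 2
pos 25 'c': at 3
pos 26 'b': at 4
pos 27 'c': at 5  → match P0@[23:27]
pos 28 'a': at 0 ·f
pos 29 'd': at 6
pos 30 'a': at 7
pos 31 'b': at 8
pos 32 'c': at 9
pos 33 'c': at 10
pos 34 'b': at 11  → match P1@[29:34]
pos 35 'c': at 1 ·f
pos 36 'd': at 6 ·f
pos 37 'd': at 6 ·f
pos 38 'd': at 6 ·f
pos 39 'c': at 1 ·f
pos 40 'b': at 0 ·f
pos 41 'a': at 0
pos 42 'c': at 1
pos 43 'd': at 6 ·f
pos 44 'c': at 1 ·f
pos 45 'c': at 2

Result: [[6,0],[16,0],[22,1],[27,0],[34,1]]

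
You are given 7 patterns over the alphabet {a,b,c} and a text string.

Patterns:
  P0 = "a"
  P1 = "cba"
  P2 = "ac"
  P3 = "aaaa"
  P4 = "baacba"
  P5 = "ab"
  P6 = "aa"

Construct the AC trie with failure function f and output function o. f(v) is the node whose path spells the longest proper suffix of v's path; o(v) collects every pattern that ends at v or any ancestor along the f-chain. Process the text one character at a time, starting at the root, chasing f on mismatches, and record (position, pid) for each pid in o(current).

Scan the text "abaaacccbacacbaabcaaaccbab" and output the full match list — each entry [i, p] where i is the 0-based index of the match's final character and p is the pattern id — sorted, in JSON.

Build automaton:
Trie (insert patterns):
  0='ε' goto a→1 b→9 c→2
  1='a' goto a→6 b→15 c→5  ←P0
  2='c' goto b→3
  3='cb' goto a→4
  4='cba' goto ·  ←P1
  5='ac' goto ·  ←P2
  6='aa' goto a→7  ←P6
  7='aaa' goto a→8
  8='aaaa' goto ·  ←P3
  9='b' goto a→10
  10='ba' goto a→11
  11='baa' goto c→12
  12='baac' goto b→13
  13='baacb' goto a→14
  14='baacba' goto ·  ←P4
  15='ab' goto ·  ←P5

BFS fail/out derivation:
  fail(1) 'a': from fail(0)=0 chase 'a': 0 ⇒ 0;  out={0}∪out(0)={0}
  fail(2) 'c': from fail(0)=0 chase 'c': 0 ⇒ 0;  out=∅∪out(0)=∅
  fail(9) 'b': from fail(0)=0 chase 'b': 0 ⇒ 0;  out=∅∪out(0)=∅
  fail(3) 'cb': from fail(2)=0 chase 'b': 0 ⇒ 9;  out=∅∪out(9)=∅
  fail(5) 'ac': from fail(1)=0 chase 'c': 0 ⇒ 2;  out={2}∪out(2)={2}
  fail(6) 'aa': from fail(1)=0 chase 'a': 0 ⇒ 1;  out={6}∪out(1)={0,6}
  fail(10) 'ba': from fail(9)=0 chase 'a': 0 ⇒ 1;  out=∅∪out(1)={0}
  fail(15) 'ab': from fail(1)=0 chase 'b': 0 ⇒ 9;  out={5}∪out(9)={5}
  fail(4) 'cba': from fail(3)=9 chase 'a': 9 ⇒ 10;  out={1}∪out(10)={0,1}
  fail(7) 'aaa': from fail(6)=1 chase 'a': 1 ⇒ 6;  out=∅∪out(6)={0,6}
  fail(11) 'baa': from fail(10)=1 chase 'a': 1 ⇒ 6;  out=∅∪out(6)={0,6}
  fail(8) 'aaaa': from fail(7)=6 chase 'a': 6 ⇒ 7;  out={3}∪out(7)={0,3,6}
  fail(12) 'baac': from fail(11)=6 chase 'c': 6→1 ⇒ 5;  out=∅∪out(5)={2}
  fail(13) 'baacb': from fail(12)=5 chase 'b': 5→2 ⇒ 3;  out=∅∪out(3)=∅
  fail(14) 'baacba': from fail(13)=3 chase 'a': 3 ⇒ 4;  out={4}∪out(4)={0,1,4}

Scan:
i=0 'a': node 0→1  emit P0@[0:0]
i=1 'b': node 1→15  emit P5@[0:1]
i=2 'a': node 15→10 (fail-walked)  emit P0@[2:2]
i=3 'a': node 10→11  emit P0@[3:3],P6@[2:3]
i=4 'a': node 11→7 (fail-walked)  emit P0@[4:4],P6@[3:4]
i=5 'c': node 7→5 (fail-walked)  emit P2@[4:5]
i=6 'c': node 5→2 (fail-walked)
i=7 'c': node 2→2 (fail-walked)
i=8 'b': node 2→3
i=9 'a': node 3→4  emit P0@[9:9],P1@[7:9]
i=10 'c': node 4→5 (fail-walked)  emit P2@[9:10]
i=11 'a': node 5→1 (fail-walked)  emit P0@[11:11]
i=12 'c': node 1→5  emit P2@[11:12]
i=13 'b': node 5→3 (fail-walked)
i=14 'a': node 3→4  emit P0@[14:14],P1@[12:14]
i=15 'a': node 4→11 (fail-walked)  emit P0@[15:15],P6@[14:15]
i=16 'b': node 11→15 (fail-walked)  emit P5@[15:16]
i=17 'c': node 15→2 (fail-walked)
i=18 'a': node 2→1 (fail-walked)  emit P0@[18:18]
i=19 'a': node 1→6  emit P0@[19:19],P6@[18:19]
i=20 'a': node 6→7  emit P0@[20:20],P6@[19:20]
i=21 'c': node 7→5 (fail-walked)  emit P2@[20:21]
i=22 'c': node 5→2 (fail-walked)
i=23 'b': node 2→3
i=24 'a': node 3→4  emit P0@[24:24],P1@[22:24]
i=25 'b': node 4→15 (fail-walked)  emit P5@[24:25]

Matches: [[0,0],[1,5],[2,0],[3,0],[3,6],[4,0],[4,6],[5,2],[9,0],[9,1],[10,2],[11,0],[12,2],[14,0],[14,1],[15,0],[15,6],[16,5],[18,0],[19,0],[19,6],[20,0],[20,6],[21,2],[24,0],[24,1],[25,5]]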